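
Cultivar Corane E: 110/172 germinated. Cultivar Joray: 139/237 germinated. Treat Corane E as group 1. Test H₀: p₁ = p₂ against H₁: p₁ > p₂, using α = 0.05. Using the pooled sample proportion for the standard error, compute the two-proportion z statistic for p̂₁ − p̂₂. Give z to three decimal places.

z = 1.085

p̂₁ = 110/172 = 0.63953, p̂₂ = 139/237 = 0.58650.
Pooled p̂ = (110+139)/(172+237) = 249/409 = 0.60880.
SE = √(0.238162 × 0.0100334) = 0.04888.
z = (0.63953 − 0.58650)/0.04888 = 0.05303/0.04888 = 1.085.
p-value = P(Z > 1.085) ≈ 0.1390, so at α = 0.05 we fail to reject H₀.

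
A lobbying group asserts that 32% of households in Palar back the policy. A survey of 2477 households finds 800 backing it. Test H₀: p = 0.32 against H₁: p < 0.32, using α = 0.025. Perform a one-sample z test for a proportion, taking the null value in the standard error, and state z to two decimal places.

z = 0.32

p̂ = 800/2477 ≈ 0.3230.
Under H₀, SE = √(0.32·0.68/2477) = √(8.78482e-05) = 0.0094.
z = (0.3230 − 0.32)/0.0094 = 0.0030/0.0094 = 0.32.
p-value = P(Z < 0.317) ≈ 0.6244, so at α = 0.025 we fail to reject H₀.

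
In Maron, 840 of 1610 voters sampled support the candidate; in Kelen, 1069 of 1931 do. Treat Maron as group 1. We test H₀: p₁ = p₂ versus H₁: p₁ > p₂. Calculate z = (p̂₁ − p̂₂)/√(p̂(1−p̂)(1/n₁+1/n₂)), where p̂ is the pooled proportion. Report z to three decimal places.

p̂₁ = 840/1610 = 0.52174, p̂₂ = 1069/1931 = 0.55360.
Pooled p̂ = (840+1069)/(1610+1931) = 1909/3541 = 0.53911.
SE = √(p̂(1−p̂)(1/n₁+1/n₂)) = √(0.53911·0.46089·0.00113898) = √(0.000283004) = 0.01682.
z = (0.52174 − 0.55360)/0.01682 = -0.03186/0.01682 = -1.894.

z = -1.894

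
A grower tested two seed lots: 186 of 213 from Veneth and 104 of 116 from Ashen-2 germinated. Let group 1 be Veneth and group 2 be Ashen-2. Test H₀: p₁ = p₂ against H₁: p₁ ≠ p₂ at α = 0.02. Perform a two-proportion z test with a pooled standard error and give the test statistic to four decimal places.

p̂₁ = 186/213 ≈ 0.873239, p̂₂ = 104/116 ≈ 0.896552.
Pooled p̂ = (186+104)/(213+116) = 290/329 = 0.881459.
SE = √(0.104489 × 0.0133155) = 0.037300.
z = (0.873239 − 0.896552)/0.037300 = -0.023313/0.037300 = -0.6250.
p-value = 2·P(Z > 0.625) ≈ 0.5320, so at α = 0.02 we fail to reject H₀.

z = -0.6250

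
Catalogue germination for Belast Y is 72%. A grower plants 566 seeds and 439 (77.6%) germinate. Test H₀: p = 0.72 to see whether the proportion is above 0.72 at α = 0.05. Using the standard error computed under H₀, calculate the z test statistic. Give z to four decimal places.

z = 2.9470

p̂ = 439/566 = 0.775618.
Under H₀, SE = √(0.72·0.28/566) = √(0.000356184) = 0.018873.
z = (0.775618 − 0.72)/0.018873 = 0.055618/0.018873 = 2.9470.
p-value = P(Z > 2.947) ≈ 0.0016. With α = 0.05, reject H₀.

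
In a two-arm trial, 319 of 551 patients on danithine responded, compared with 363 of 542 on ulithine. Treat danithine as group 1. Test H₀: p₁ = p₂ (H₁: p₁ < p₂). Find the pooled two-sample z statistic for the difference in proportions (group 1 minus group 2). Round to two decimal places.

p̂₁ = 319/551 = 0.5789, p̂₂ = 363/542 = 0.6697.
Pooled p̂ = (319+363)/(551+542) = 682/1093 = 0.6240.
SE = √(p̂(1−p̂)(1/n₁+1/n₂)) = √(0.6240·0.3760·0.0036599) = √(0.000858727) = 0.0293.
z = (0.5789 − 0.6697)/0.0293 = -0.0908/0.0293 = -3.10.
p-value = P(Z < -3.098) ≈ 0.0010.

z = -3.10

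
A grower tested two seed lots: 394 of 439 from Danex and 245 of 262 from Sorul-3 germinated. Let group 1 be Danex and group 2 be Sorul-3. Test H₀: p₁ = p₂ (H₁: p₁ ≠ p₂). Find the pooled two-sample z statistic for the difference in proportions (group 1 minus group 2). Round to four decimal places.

z = -1.6971

p̂₁ = 394/439 ≈ 0.8974943, p̂₂ = 245/262 ≈ 0.9351145.
Pooled p̂ = (394+245)/(439+262) = 639/701 = 0.9115549.
SE = √(p̂(1−p̂)(1/n₁+1/n₂)) = √(0.9115549·0.0884451·0.0060947) = √(0.00049137) = 0.0221669.
z = (0.8974943 − 0.9351145)/0.0221669 = -0.0376202/0.0221669 = -1.6971.
Two-sided p-value ≈ 2·Φ(−1.697) = 0.0897.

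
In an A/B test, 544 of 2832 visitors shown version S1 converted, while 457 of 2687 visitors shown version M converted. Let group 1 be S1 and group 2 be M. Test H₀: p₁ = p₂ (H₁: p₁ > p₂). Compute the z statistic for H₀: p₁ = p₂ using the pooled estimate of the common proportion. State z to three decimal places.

p̂₁ = 544/2832 = 0.192090, p̂₂ = 457/2687 = 0.170078.
Pooled p̂ = (544+457)/(2832+2687) = 1001/5519 = 0.181373.
SE = √(0.148477 × 0.00072527) = 0.010377.
z = (0.192090 − 0.170078)/0.010377 = 0.022012/0.010377 = 2.121.

z = 2.121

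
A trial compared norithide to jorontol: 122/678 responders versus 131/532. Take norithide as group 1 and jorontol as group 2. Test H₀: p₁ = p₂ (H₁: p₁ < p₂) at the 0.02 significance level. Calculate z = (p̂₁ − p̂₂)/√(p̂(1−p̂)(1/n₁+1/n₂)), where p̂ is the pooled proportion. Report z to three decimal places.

z = -2.815

p̂₁ = 122/678 = 0.17994, p̂₂ = 131/532 = 0.24624.
Pooled p̂ = (122+131)/(678+532) = 253/1210 = 0.20909.
SE = √(0.165372 × 0.00335463) = 0.02355.
z = (0.17994 − 0.24624)/0.02355 = -0.06630/0.02355 = -2.815.
p-value = P(Z < -2.815) ≈ 0.0024, so at α = 0.02 we reject H₀.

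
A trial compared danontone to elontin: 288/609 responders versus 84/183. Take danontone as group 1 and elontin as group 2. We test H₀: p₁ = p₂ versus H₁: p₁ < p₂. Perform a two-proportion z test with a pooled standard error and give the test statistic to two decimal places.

z = 0.33

p̂₁ = 288/609 = 0.4729, p̂₂ = 84/183 = 0.4590.
Pooled p̂ = (288+84)/(609+183) = 372/792 = 0.4697.
SE = √(p̂(1−p̂)(1/n₁+1/n₂)) = √(0.4697·0.5303·0.00710652) = √(0.0017701) = 0.0421.
z = (0.4729 − 0.4590)/0.0421 = 0.0139/0.0421 = 0.33.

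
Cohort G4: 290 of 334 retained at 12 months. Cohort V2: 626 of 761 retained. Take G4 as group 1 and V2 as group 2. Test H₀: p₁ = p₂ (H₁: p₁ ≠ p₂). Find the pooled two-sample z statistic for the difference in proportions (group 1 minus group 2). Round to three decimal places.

z = 1.881

p̂₁ = 290/334 = 0.86826, p̂₂ = 626/761 = 0.82260.
Pooled p̂ = (290+626)/(334+761) = 916/1095 = 0.83653.
SE = √(p̂(1−p̂)(1/n₁+1/n₂)) = √(0.83653·0.16347·0.00430807) = √(0.000589119) = 0.02427.
z = (0.86826 − 0.82260)/0.02427 = 0.04566/0.02427 = 1.881.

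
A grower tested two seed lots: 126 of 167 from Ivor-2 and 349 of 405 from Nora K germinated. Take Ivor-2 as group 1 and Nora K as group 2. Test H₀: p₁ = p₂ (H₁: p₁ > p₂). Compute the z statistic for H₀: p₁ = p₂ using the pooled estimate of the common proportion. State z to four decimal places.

p̂₁ = 126/167 = 0.754491, p̂₂ = 349/405 = 0.861728.
Pooled p̂ = (126+349)/(167+405) = 475/572 = 0.830420.
SE = √(0.140823 × 0.00845716) = 0.034510.
z = (0.754491 − 0.861728)/0.034510 = -0.107237/0.034510 = -3.1074.

z = -3.1074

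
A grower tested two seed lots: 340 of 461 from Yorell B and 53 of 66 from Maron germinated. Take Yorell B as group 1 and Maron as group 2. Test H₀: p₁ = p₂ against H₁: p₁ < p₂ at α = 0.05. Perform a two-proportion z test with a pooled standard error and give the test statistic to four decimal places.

p̂₁ = 340/461 ≈ 0.737527, p̂₂ = 53/66 ≈ 0.803030.
Pooled p̂ = (340+53)/(461+66) = 393/527 = 0.745731.
SE = √(0.189616 × 0.0173207) = 0.057309.
z = (0.737527 − 0.803030)/0.057309 = -0.065503/0.057309 = -1.1430.
p-value = P(Z < -1.143) ≈ 0.1265, so at α = 0.05 we fail to reject H₀.

z = -1.1430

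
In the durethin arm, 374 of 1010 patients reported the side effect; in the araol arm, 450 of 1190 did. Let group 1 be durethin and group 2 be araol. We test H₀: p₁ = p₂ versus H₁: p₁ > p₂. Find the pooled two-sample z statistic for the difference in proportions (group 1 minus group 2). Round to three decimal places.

z = -0.379

p̂₁ = 374/1010 = 0.37030, p̂₂ = 450/1190 = 0.37815.
Pooled p̂ = (374+450)/(1010+1190) = 824/2200 = 0.37455.
SE = √(0.234261 × 0.00183044) = 0.02071.
z = (0.37030 − 0.37815)/0.02071 = -0.00785/0.02071 = -0.379.
p-value = P(Z > -0.379) ≈ 0.6478.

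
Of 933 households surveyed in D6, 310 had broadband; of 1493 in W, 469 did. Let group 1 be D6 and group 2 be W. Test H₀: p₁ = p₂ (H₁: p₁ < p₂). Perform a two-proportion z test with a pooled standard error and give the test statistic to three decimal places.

z = 0.930

p̂₁ = 310/933 = 0.332262, p̂₂ = 469/1493 = 0.314133.
Pooled p̂ = (310+469)/(933+1493) = 779/2426 = 0.321105.
SE = √(0.217996 × 0.0017416) = 0.019485.
z = (0.332262 − 0.314133)/0.019485 = 0.018129/0.019485 = 0.930.
p-value = P(Z < 0.930) ≈ 0.8239.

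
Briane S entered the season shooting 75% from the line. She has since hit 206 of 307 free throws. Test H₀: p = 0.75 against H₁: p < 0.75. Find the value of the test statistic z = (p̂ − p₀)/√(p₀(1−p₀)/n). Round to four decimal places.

z = -3.1963

p̂ = 206/307 ≈ 0.671010.
SE = √(p₀(1−p₀)/n) = √(0.1875/307) = 0.024713.
z = (0.671010 − 0.75)/0.024713 = -0.078990/0.024713 = -3.1963.
p-value = P(Z < -3.196) ≈ 0.0007.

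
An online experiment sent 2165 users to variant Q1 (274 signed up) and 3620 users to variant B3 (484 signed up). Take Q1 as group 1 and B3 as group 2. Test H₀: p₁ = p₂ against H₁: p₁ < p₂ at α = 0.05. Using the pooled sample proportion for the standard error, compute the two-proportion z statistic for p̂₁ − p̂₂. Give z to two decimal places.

z = -0.78

p̂₁ = 274/2165 = 0.12656, p̂₂ = 484/3620 = 0.13370.
Pooled p̂ = (274+484)/(2165+3620) = 758/5785 = 0.13103.
SE = √(p̂(1−p̂)(1/n₁+1/n₂)) = √(0.13103·0.86897·0.000738137) = √(8.40443e-05) = 0.00917.
z = (0.12656 − 0.13370)/0.00917 = -0.00714/0.00917 = -0.78.
p-value = P(Z < -0.779) ≈ 0.2180. With α = 0.05, fail to reject H₀.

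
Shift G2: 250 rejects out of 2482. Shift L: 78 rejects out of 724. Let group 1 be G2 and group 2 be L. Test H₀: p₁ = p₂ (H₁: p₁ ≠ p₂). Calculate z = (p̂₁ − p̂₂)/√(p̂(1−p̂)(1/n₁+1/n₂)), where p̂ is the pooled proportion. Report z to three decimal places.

z = -0.548

p̂₁ = 250/2482 = 0.100725, p̂₂ = 78/724 = 0.107735.
Pooled p̂ = (250+78)/(2482+724) = 328/3206 = 0.102308.
SE = √(0.0918412 × 0.00178412) = 0.012801.
z = (0.100725 − 0.107735)/0.012801 = -0.007010/0.012801 = -0.548.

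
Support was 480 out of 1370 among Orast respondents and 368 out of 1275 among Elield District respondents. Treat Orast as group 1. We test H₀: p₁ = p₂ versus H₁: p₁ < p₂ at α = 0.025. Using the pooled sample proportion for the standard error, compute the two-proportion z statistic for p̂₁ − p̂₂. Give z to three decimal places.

p̂₁ = 480/1370 = 0.35036, p̂₂ = 368/1275 = 0.28863.
Pooled p̂ = (480+368)/(1370+1275) = 848/2645 = 0.32060.
SE = √(p̂(1−p̂)(1/n₁+1/n₂)) = √(0.32060·0.67940·0.00151424) = √(0.000329828) = 0.01816.
z = (0.35036 − 0.28863)/0.01816 = 0.06173/0.01816 = 3.399.
p-value = P(Z < 3.399) ≈ 0.9997; since p > α = 0.025, fail to reject H₀.

z = 3.399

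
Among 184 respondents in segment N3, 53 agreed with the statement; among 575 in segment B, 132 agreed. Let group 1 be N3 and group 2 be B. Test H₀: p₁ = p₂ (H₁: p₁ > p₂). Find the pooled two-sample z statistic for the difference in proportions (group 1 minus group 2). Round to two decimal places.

p̂₁ = 53/184 = 0.28804, p̂₂ = 132/575 = 0.22957.
Pooled p̂ = (53+132)/(184+575) = 185/759 = 0.24374.
SE = √(0.184332 × 0.00717391) = 0.03636.
z = (0.28804 − 0.22957)/0.03636 = 0.05847/0.03636 = 1.61.

z = 1.61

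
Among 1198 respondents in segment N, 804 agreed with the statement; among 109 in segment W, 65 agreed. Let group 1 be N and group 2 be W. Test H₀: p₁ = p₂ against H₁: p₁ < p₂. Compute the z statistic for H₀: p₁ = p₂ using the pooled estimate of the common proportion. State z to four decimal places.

p̂₁ = 804/1198 = 0.671119, p̂₂ = 65/109 = 0.596330.
Pooled p̂ = (804+65)/(1198+109) = 869/1307 = 0.664881.
SE = √(p̂(1−p̂)(1/n₁+1/n₂)) = √(0.664881·0.335119·0.010009) = √(0.00223015) = 0.047225.
z = (0.671119 − 0.596330)/0.047225 = 0.074789/0.047225 = 1.5837.

z = 1.5837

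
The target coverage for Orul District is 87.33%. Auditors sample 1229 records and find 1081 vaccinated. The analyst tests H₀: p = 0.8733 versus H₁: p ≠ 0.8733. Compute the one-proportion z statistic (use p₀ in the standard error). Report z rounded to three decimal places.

p̂ = 1081/1229 ≈ 0.87958.
Standard error under H₀: √(0.8733×0.1267/1229) = 0.00949.
z = (0.87958 − 0.8733)/0.00949 = 0.00628/0.00949 = 0.662.
Two-sided p-value ≈ 2·Φ(−0.662) = 0.5083.

z = 0.662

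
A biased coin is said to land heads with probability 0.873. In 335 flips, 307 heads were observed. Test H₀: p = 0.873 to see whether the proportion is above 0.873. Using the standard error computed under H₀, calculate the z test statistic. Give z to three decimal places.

z = 2.387

p̂ = 307/335 ≈ 0.91642.
Standard error under H₀: √(0.873×0.127/335) = 0.01819.
z = (0.91642 − 0.873)/0.01819 = 0.04342/0.01819 = 2.387.
p-value = P(Z > 2.387) ≈ 0.0085.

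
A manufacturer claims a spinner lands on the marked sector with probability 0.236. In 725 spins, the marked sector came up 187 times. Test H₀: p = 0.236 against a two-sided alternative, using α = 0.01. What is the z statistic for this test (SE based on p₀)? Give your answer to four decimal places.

p̂ = 187/725 ≈ 0.257931.
SE = √(p₀(1−p₀)/n) = √(0.1803/725) = 0.015770.
z = (0.257931 − 0.236)/0.015770 = 0.021931/0.015770 = 1.3907.
Two-sided p-value ≈ 2·Φ(−1.391) = 0.1643. With α = 0.01, fail to reject H₀.

z = 1.3907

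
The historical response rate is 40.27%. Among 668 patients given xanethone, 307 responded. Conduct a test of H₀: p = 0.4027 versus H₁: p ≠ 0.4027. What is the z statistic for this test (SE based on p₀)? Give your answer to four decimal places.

p̂ = 307/668 = 0.4595808.
Under H₀, SE = √(0.4027·0.5973/668) = √(0.000360079) = 0.0189757.
z = (0.4595808 − 0.4027)/0.0189757 = 0.0568808/0.0189757 = 2.9976.
Two-sided p-value ≈ 2·Φ(−2.998) = 0.0027.

z = 2.9976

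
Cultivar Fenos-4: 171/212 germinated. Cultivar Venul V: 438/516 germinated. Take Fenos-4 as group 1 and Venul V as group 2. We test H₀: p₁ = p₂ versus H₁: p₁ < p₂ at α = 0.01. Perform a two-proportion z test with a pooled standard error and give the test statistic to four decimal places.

z = -1.4000

p̂₁ = 171/212 = 0.806604, p̂₂ = 438/516 = 0.848837.
Pooled p̂ = (171+438)/(212+516) = 609/728 = 0.836538.
SE = √(0.136742 × 0.00665497) = 0.030166.
z = (0.806604 − 0.848837)/0.030166 = -0.042233/0.030166 = -1.4000.
p-value = P(Z < -1.400) ≈ 0.0808, so at α = 0.01 we fail to reject H₀.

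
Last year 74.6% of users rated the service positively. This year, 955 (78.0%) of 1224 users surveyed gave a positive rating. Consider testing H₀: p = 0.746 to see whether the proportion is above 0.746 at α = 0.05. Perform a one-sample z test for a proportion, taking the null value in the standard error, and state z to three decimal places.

z = 2.751

p̂ = 955/1224 ≈ 0.780229.
SE = √(p₀(1−p₀)/n) = √(0.18948/1224) = 0.012442.
z = (0.780229 − 0.746)/0.012442 = 0.034229/0.012442 = 2.751.
p-value = P(Z > 2.751) ≈ 0.0030. With α = 0.05, reject H₀.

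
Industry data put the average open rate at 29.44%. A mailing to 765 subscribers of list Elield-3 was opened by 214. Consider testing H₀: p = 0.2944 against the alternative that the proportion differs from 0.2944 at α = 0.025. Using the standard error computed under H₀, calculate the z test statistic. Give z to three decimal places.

p̂ = 214/765 ≈ 0.27974.
SE = √(p₀(1−p₀)/n) = √(0.20773/765) = 0.01648.
z = (0.27974 − 0.2944)/0.01648 = -0.01466/0.01648 = -0.890.
p-value = 2·P(Z > 0.890) ≈ 0.3736; since p > α = 0.025, fail to reject H₀.

z = -0.890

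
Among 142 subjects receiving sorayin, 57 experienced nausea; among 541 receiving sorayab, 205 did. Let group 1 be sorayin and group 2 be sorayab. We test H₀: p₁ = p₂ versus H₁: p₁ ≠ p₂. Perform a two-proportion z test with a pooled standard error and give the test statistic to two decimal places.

z = 0.49

p̂₁ = 57/142 = 0.4014, p̂₂ = 205/541 = 0.3789.
Pooled p̂ = (57+205)/(142+541) = 262/683 = 0.3836.
SE = √(0.236451 × 0.00889068) = 0.0458.
z = (0.4014 − 0.3789)/0.0458 = 0.0225/0.0458 = 0.49.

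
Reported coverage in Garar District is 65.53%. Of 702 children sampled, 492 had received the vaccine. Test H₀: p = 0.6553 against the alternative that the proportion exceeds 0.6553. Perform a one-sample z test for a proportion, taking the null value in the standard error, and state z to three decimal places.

z = 2.540

p̂ = 492/702 = 0.700855.
SE = √(p₀(1−p₀)/n) = √(0.22588/702) = 0.017938.
z = (0.700855 − 0.6553)/0.017938 = 0.045555/0.017938 = 2.540.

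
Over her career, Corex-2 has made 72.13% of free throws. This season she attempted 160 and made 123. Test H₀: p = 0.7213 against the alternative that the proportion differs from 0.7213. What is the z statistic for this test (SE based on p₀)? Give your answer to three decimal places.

p̂ = 123/160 = 0.76875.
Under H₀, SE = √(0.7213·0.2787/160) = √(0.00125641) = 0.03545.
z = (0.76875 − 0.7213)/0.03545 = 0.04745/0.03545 = 1.339.
Two-sided p-value ≈ 2·Φ(−1.339) = 0.1807.

z = 1.339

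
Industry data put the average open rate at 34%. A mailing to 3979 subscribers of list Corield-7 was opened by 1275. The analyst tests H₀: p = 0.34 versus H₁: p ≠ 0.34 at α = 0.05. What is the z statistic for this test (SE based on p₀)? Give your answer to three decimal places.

p̂ = 1275/3979 ≈ 0.32043.
SE = √(p₀(1−p₀)/n) = √(0.2244/3979) = 0.00751.
z = (0.32043 − 0.34)/0.00751 = -0.01957/0.00751 = -2.606.
Two-sided p-value ≈ 2·Φ(−2.606) = 0.0092; since p < α = 0.05, reject H₀.

z = -2.606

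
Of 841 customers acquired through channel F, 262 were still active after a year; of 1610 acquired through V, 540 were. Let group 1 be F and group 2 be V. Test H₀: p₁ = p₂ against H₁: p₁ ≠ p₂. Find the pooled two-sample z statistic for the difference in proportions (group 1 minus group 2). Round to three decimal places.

p̂₁ = 262/841 = 0.31153, p̂₂ = 540/1610 = 0.33540.
Pooled p̂ = (262+540)/(841+1610) = 802/2451 = 0.32721.
SE = √(0.220145 × 0.00181018) = 0.01996.
z = (0.31153 − 0.33540)/0.01996 = -0.02387/0.01996 = -1.196.

z = -1.196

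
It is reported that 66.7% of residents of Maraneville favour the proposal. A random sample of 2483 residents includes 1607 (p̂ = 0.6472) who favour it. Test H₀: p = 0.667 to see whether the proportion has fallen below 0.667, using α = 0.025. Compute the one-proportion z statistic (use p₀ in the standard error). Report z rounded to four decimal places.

z = -2.0934

p̂ = 1607/2483 ≈ 0.647201.
SE = √(p₀(1−p₀)/n) = √(0.22211/2483) = 0.009458.
z = (0.647201 − 0.667)/0.009458 = -0.019799/0.009458 = -2.0934.
p-value = P(Z < -2.093) ≈ 0.0182, so at α = 0.025 we reject H₀.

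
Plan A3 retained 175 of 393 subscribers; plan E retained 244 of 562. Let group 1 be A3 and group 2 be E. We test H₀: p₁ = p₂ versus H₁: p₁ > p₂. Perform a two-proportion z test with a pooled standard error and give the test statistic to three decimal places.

z = 0.341

p̂₁ = 175/393 = 0.44529, p̂₂ = 244/562 = 0.43416.
Pooled p̂ = (175+244)/(393+562) = 419/955 = 0.43874.
SE = √(p̂(1−p̂)(1/n₁+1/n₂)) = √(0.43874·0.56126·0.00432389) = √(0.00106475) = 0.03263.
z = (0.44529 − 0.43416)/0.03263 = 0.01113/0.03263 = 0.341.
p-value = P(Z > 0.341) ≈ 0.3665.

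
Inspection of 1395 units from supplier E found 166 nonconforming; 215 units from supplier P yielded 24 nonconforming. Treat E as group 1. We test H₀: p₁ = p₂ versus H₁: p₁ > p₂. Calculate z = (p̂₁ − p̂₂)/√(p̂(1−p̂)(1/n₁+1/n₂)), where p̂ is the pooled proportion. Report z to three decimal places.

p̂₁ = 166/1395 = 0.11900, p̂₂ = 24/215 = 0.11163.
Pooled p̂ = (166+24)/(1395+215) = 190/1610 = 0.11801.
SE = √(0.104085 × 0.00536801) = 0.02364.
z = (0.11900 − 0.11163)/0.02364 = 0.00737/0.02364 = 0.312.
p-value = P(Z > 0.312) ≈ 0.3776.

z = 0.312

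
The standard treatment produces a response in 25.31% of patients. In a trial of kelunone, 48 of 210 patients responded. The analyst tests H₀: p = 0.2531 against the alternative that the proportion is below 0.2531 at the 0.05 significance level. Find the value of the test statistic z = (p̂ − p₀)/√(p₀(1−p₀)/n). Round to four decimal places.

p̂ = 48/210 ≈ 0.2285714.
Under H₀, SE = √(0.2531·0.7469/210) = √(0.000900192) = 0.0300032.
z = (0.2285714 − 0.2531)/0.0300032 = -0.0245286/0.0300032 = -0.8175.
p-value = P(Z < -0.818) ≈ 0.2068; since p > α = 0.05, fail to reject H₀.

z = -0.8175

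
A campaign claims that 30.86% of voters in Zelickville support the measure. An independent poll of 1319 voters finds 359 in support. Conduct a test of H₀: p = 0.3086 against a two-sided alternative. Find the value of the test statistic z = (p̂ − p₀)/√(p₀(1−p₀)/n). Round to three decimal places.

z = -2.864

p̂ = 359/1319 ≈ 0.272176.
Standard error under H₀: √(0.3086×0.6914/1319) = 0.012719.
z = (0.272176 − 0.3086)/0.012719 = -0.036424/0.012719 = -2.864.
Two-sided p-value ≈ 2·Φ(−2.864) = 0.0042.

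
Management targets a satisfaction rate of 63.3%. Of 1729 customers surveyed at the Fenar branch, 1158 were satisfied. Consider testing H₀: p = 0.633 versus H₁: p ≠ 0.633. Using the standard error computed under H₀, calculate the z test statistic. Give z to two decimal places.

p̂ = 1158/1729 = 0.6698.
Standard error under H₀: √(0.633×0.367/1729) = 0.0116.
z = (0.6698 − 0.633)/0.0116 = 0.0368/0.0116 = 3.17.
p-value = 2·P(Z > 3.171) ≈ 0.0015.

z = 3.17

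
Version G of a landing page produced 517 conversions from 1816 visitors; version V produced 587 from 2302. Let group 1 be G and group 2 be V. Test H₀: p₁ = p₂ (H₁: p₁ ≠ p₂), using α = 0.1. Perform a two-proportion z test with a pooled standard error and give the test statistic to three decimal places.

p̂₁ = 517/1816 = 0.28469, p̂₂ = 587/2302 = 0.25500.
Pooled p̂ = (517+587)/(1816+2302) = 1104/4118 = 0.26809.
SE = √(p̂(1−p̂)(1/n₁+1/n₂)) = √(0.26809·0.73191·0.000985066) = √(0.000193288) = 0.01390.
z = (0.28469 − 0.25500)/0.01390 = 0.02969/0.01390 = 2.136.
Two-sided p-value ≈ 2·Φ(−2.136) = 0.0327. With α = 0.1, reject H₀.

z = 2.136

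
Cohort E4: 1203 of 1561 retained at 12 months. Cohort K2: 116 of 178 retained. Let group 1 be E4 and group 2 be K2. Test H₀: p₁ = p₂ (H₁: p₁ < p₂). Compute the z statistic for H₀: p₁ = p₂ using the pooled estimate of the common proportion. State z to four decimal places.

z = 3.5137

p̂₁ = 1203/1561 ≈ 0.770660, p̂₂ = 116/178 ≈ 0.651685.
Pooled p̂ = (1203+116)/(1561+178) = 1319/1739 = 0.758482.
SE = √(p̂(1−p̂)(1/n₁+1/n₂)) = √(0.758482·0.241518·0.00625859) = √(0.00114649) = 0.033860.
z = (0.770660 − 0.651685)/0.033860 = 0.118975/0.033860 = 3.5137.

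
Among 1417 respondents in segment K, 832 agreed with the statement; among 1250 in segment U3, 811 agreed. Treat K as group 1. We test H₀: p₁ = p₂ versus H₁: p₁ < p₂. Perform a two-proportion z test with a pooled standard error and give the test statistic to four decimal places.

z = -3.2664

p̂₁ = 832/1417 ≈ 0.587156, p̂₂ = 811/1250 ≈ 0.648800.
Pooled p̂ = (832+811)/(1417+1250) = 1643/2667 = 0.616048.
SE = √(0.236533 × 0.00150572) = 0.018872.
z = (0.587156 − 0.648800)/0.018872 = -0.061644/0.018872 = -3.2664.
p-value = P(Z < -3.266) ≈ 0.0005.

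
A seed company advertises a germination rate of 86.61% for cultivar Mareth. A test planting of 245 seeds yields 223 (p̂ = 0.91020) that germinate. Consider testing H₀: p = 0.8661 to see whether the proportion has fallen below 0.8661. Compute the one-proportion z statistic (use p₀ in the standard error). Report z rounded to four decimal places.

z = 2.0272

p̂ = 223/245 = 0.9102041.
Under H₀, SE = √(0.8661·0.1339/245) = √(0.00047335) = 0.0217566.
z = (0.9102041 − 0.8661)/0.0217566 = 0.0441041/0.0217566 = 2.0272.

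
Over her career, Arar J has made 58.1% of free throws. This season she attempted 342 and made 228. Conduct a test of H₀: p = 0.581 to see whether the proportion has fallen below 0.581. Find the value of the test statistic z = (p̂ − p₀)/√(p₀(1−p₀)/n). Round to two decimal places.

z = 3.21

p̂ = 228/342 = 0.6667.
SE = √(p₀(1−p₀)/n) = √(0.24344/342) = 0.0267.
z = (0.6667 − 0.581)/0.0267 = 0.0857/0.0267 = 3.21.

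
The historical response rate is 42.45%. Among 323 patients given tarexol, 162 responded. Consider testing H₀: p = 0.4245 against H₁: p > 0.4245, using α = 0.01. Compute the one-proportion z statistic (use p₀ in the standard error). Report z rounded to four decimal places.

p̂ = 162/323 = 0.5015480.
SE = √(p₀(1−p₀)/n) = √(0.2443/323) = 0.0275017.
z = (0.5015480 − 0.4245)/0.0275017 = 0.0770480/0.0275017 = 2.8016.
p-value = P(Z > 2.802) ≈ 0.0025. With α = 0.01, reject H₀.

z = 2.8016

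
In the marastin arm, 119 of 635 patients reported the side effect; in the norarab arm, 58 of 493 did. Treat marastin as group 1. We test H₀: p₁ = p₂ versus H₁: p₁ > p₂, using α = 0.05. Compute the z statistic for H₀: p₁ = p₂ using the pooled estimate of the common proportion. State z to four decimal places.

z = 3.1949

p̂₁ = 119/635 ≈ 0.187402, p̂₂ = 58/493 ≈ 0.117647.
Pooled p̂ = (119+58)/(635+493) = 177/1128 = 0.156915.
SE = √(0.132293 × 0.0036032) = 0.021833.
z = (0.187402 − 0.117647)/0.021833 = 0.069755/0.021833 = 3.1949.
p-value = P(Z > 3.195) ≈ 0.0007. With α = 0.05, reject H₀.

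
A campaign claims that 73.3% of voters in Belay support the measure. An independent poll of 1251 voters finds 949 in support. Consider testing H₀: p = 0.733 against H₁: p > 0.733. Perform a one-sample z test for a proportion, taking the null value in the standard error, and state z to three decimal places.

p̂ = 949/1251 = 0.75859.
SE = √(p₀(1−p₀)/n) = √(0.19571/1251) = 0.01251.
z = (0.75859 − 0.733)/0.01251 = 0.02559/0.01251 = 2.046.
p-value = P(Z > 2.046) ≈ 0.0204.

z = 2.046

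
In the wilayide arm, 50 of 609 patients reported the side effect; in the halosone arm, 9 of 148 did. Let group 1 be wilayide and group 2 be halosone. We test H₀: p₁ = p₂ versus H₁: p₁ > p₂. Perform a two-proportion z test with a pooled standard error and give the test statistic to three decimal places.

z = 0.867

p̂₁ = 50/609 ≈ 0.08210, p̂₂ = 9/148 ≈ 0.06081.
Pooled p̂ = (50+9)/(609+148) = 59/757 = 0.07794.
SE = √(0.0718647 × 0.00839879) = 0.02457.
z = (0.08210 − 0.06081)/0.02457 = 0.02129/0.02457 = 0.867.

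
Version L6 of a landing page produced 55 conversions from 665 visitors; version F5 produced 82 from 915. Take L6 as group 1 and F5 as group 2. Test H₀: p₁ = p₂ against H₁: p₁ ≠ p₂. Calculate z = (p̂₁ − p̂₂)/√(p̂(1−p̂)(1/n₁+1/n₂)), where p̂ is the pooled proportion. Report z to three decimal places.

z = -0.482

p̂₁ = 55/665 ≈ 0.08271, p̂₂ = 82/915 ≈ 0.08962.
Pooled p̂ = (55+82)/(665+915) = 137/1580 = 0.08671.
SE = √(0.0791904 × 0.00259666) = 0.01434.
z = (0.08271 − 0.08962)/0.01434 = -0.00691/0.01434 = -0.482.
p-value = 2·P(Z > 0.482) ≈ 0.6299.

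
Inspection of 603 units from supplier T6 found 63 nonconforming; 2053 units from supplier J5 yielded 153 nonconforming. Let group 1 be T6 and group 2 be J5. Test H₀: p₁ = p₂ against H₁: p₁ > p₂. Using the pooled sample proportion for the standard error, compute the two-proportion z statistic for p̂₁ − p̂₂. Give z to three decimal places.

p̂₁ = 63/603 ≈ 0.10448, p̂₂ = 153/2053 ≈ 0.07453.
Pooled p̂ = (63+153)/(603+2053) = 216/2656 = 0.08133.
SE = √(p̂(1−p̂)(1/n₁+1/n₂)) = √(0.08133·0.91867·0.00214547) = √(0.000160291) = 0.01266.
z = (0.10448 − 0.07453)/0.01266 = 0.02995/0.01266 = 2.366.

z = 2.366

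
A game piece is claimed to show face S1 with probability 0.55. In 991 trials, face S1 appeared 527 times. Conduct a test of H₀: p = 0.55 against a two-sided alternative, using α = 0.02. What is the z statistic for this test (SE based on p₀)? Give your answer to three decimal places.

z = -1.153

p̂ = 527/991 ≈ 0.53179.
Under H₀, SE = √(0.55·0.45/991) = √(0.000249748) = 0.01580.
z = (0.53179 − 0.55)/0.01580 = -0.01821/0.01580 = -1.153.
p-value = 2·P(Z > 1.153) ≈ 0.2491. With α = 0.02, fail to reject H₀.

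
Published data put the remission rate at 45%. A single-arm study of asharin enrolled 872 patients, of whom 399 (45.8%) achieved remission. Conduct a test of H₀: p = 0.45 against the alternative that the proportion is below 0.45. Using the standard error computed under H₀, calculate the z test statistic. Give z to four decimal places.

z = 0.4493

p̂ = 399/872 ≈ 0.457569.
Under H₀, SE = √(0.45·0.55/872) = √(0.00028383) = 0.016847.
z = (0.457569 − 0.45)/0.016847 = 0.007569/0.016847 = 0.4493.
p-value = P(Z < 0.449) ≈ 0.6734.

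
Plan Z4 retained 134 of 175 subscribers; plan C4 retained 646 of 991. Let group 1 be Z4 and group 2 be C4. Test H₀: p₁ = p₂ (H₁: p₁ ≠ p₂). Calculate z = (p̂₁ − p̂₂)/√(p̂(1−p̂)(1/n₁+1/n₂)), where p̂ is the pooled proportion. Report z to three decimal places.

z = 2.950

p̂₁ = 134/175 ≈ 0.76571, p̂₂ = 646/991 ≈ 0.65187.
Pooled p̂ = (134+646)/(175+991) = 780/1166 = 0.66895.
SE = √(0.221455 × 0.00672337) = 0.03859.
z = (0.76571 − 0.65187)/0.03859 = 0.11384/0.03859 = 2.950.
Two-sided p-value ≈ 2·Φ(−2.950) = 0.0032.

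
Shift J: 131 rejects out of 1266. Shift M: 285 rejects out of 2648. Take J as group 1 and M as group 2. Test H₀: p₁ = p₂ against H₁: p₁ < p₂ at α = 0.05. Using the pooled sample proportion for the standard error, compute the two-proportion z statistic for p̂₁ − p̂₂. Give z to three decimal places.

p̂₁ = 131/1266 = 0.10348, p̂₂ = 285/2648 = 0.10763.
Pooled p̂ = (131+285)/(1266+2648) = 416/3914 = 0.10629.
SE = √(p̂(1−p̂)(1/n₁+1/n₂)) = √(0.10629·0.89371·0.00116753) = √(0.000110902) = 0.01053.
z = (0.10348 − 0.10763)/0.01053 = -0.00415/0.01053 = -0.394.
p-value = P(Z < -0.394) ≈ 0.3467; since p > α = 0.05, fail to reject H₀.

z = -0.394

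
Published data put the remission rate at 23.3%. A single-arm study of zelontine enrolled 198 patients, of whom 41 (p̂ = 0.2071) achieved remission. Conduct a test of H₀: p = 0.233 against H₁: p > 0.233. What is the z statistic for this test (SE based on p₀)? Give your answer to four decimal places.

z = -0.8631

p̂ = 41/198 ≈ 0.207071.
Under H₀, SE = √(0.233·0.767/198) = √(0.000902581) = 0.030043.
z = (0.207071 − 0.233)/0.030043 = -0.025929/0.030043 = -0.8631.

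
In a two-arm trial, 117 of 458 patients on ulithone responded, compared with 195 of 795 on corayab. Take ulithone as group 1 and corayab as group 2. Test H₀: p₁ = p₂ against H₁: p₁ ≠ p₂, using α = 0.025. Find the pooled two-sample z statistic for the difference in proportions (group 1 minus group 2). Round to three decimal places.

p̂₁ = 117/458 = 0.25546, p̂₂ = 195/795 = 0.24528.
Pooled p̂ = (117+195)/(458+795) = 312/1253 = 0.24900.
SE = √(0.187 × 0.00344127) = 0.02537.
z = (0.25546 − 0.24528)/0.02537 = 0.01018/0.02537 = 0.401.
p-value = 2·P(Z > 0.401) ≈ 0.6883; since p > α = 0.025, fail to reject H₀.

z = 0.401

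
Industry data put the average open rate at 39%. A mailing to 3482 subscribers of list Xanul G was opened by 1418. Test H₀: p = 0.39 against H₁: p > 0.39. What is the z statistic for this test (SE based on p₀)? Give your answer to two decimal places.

p̂ = 1418/3482 ≈ 0.407237.
SE = √(p₀(1−p₀)/n) = √(0.2379/3482) = 0.008266.
z = (0.407237 − 0.39)/0.008266 = 0.017237/0.008266 = 2.09.

z = 2.09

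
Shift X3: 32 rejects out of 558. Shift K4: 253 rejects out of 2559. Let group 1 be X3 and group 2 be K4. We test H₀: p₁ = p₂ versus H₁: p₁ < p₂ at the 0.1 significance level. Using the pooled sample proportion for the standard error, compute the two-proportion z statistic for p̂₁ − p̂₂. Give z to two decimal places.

z = -3.08

p̂₁ = 32/558 = 0.0573, p̂₂ = 253/2559 = 0.0989.
Pooled p̂ = (32+253)/(558+2559) = 285/3117 = 0.0914.
SE = √(0.0830739 × 0.00218289) = 0.0135.
z = (0.0573 − 0.0989)/0.0135 = -0.0416/0.0135 = -3.08.
p-value = P(Z < -3.083) ≈ 0.0010. With α = 0.1, reject H₀.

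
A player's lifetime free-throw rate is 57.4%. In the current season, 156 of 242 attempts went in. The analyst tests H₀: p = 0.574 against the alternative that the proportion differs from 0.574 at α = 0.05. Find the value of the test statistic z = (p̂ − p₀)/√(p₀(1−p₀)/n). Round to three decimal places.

z = 2.222

p̂ = 156/242 = 0.64463.
Standard error under H₀: √(0.574×0.426/242) = 0.03179.
z = (0.64463 − 0.574)/0.03179 = 0.07063/0.03179 = 2.222.
p-value = 2·P(Z > 2.222) ≈ 0.0263, so at α = 0.05 we reject H₀.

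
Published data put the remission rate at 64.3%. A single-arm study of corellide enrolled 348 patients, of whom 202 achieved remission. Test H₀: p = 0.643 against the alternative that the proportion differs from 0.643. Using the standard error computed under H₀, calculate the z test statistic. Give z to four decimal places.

z = -2.4351

p̂ = 202/348 ≈ 0.580460.
SE = √(p₀(1−p₀)/n) = √(0.22955/348) = 0.025683.
z = (0.580460 − 0.643)/0.025683 = -0.062540/0.025683 = -2.4351.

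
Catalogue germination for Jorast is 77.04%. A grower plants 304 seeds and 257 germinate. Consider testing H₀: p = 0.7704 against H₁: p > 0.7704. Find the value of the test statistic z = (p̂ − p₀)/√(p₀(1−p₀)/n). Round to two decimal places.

p̂ = 257/304 = 0.8454.
Under H₀, SE = √(0.7704·0.2296/304) = √(0.000581855) = 0.0241.
z = (0.8454 − 0.7704)/0.0241 = 0.0750/0.0241 = 3.11.
p-value = P(Z > 3.109) ≈ 0.0009.

z = 3.11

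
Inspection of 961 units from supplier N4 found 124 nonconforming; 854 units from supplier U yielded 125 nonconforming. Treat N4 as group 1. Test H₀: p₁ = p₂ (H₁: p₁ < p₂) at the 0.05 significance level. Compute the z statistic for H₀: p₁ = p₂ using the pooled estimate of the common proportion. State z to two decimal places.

p̂₁ = 124/961 = 0.1290, p̂₂ = 125/854 = 0.1464.
Pooled p̂ = (124+125)/(961+854) = 249/1815 = 0.1372.
SE = √(0.118369 × 0.00221154) = 0.0162.
z = (0.1290 − 0.1464)/0.0162 = -0.0174/0.0162 = -1.07.
p-value = P(Z < -1.072) ≈ 0.1420. With α = 0.05, fail to reject H₀.

z = -1.07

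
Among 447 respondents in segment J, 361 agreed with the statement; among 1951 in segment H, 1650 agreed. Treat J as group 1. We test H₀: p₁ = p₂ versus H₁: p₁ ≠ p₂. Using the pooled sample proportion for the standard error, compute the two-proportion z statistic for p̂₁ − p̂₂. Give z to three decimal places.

p̂₁ = 361/447 = 0.80761, p̂₂ = 1650/1951 = 0.84572.
Pooled p̂ = (361+1650)/(447+1951) = 2011/2398 = 0.83862.
SE = √(p̂(1−p̂)(1/n₁+1/n₂)) = √(0.83862·0.16138·0.00274969) = √(0.000372142) = 0.01929.
z = (0.80761 − 0.84572)/0.01929 = -0.03811/0.01929 = -1.976.

z = -1.976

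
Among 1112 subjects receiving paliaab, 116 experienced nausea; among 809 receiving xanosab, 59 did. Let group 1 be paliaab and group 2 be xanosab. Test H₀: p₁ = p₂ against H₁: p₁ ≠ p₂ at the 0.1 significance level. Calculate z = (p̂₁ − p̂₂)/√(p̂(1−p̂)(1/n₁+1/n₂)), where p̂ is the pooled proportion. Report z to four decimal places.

p̂₁ = 116/1112 ≈ 0.104317, p̂₂ = 59/809 ≈ 0.072930.
Pooled p̂ = (116+59)/(1112+809) = 175/1921 = 0.091098.
SE = √(0.0827995 × 0.00213537) = 0.013297.
z = (0.104317 − 0.072930)/0.013297 = 0.031387/0.013297 = 2.3605.
Two-sided p-value ≈ 2·Φ(−2.360) = 0.0183. With α = 0.1, reject H₀.

z = 2.3605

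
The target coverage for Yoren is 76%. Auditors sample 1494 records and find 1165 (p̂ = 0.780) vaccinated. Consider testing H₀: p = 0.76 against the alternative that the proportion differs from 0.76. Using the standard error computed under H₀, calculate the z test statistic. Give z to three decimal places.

z = 1.791

p̂ = 1165/1494 ≈ 0.77979.
Under H₀, SE = √(0.76·0.24/1494) = √(0.000122088) = 0.01105.
z = (0.77979 − 0.76)/0.01105 = 0.01979/0.01105 = 1.791.
Two-sided p-value ≈ 2·Φ(−1.791) = 0.0733.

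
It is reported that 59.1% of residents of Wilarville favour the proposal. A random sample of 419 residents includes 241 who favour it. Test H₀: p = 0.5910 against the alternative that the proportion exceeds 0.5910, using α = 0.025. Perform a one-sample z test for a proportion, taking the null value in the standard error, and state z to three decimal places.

p̂ = 241/419 = 0.57518.
Under H₀, SE = √(0.591·0.409/419) = √(0.000576895) = 0.02402.
z = (0.57518 − 0.591)/0.02402 = -0.01582/0.02402 = -0.659.
p-value = P(Z > -0.659) ≈ 0.7450. With α = 0.025, fail to reject H₀.

z = -0.659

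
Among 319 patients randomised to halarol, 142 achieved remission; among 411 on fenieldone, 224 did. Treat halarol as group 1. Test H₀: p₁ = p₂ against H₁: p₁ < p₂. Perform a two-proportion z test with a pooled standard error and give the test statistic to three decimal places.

z = -2.677

p̂₁ = 142/319 = 0.44514, p̂₂ = 224/411 = 0.54501.
Pooled p̂ = (142+224)/(319+411) = 366/730 = 0.50137.
SE = √(0.249998 × 0.00556789) = 0.03731.
z = (0.44514 − 0.54501)/0.03731 = -0.09987/0.03731 = -2.677.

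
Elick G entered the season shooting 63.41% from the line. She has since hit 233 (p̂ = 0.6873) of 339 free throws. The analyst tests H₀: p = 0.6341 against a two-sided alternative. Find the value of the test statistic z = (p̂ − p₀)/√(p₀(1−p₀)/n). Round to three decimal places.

z = 2.034

p̂ = 233/339 = 0.68732.
Under H₀, SE = √(0.6341·0.3659/339) = √(0.000684416) = 0.02616.
z = (0.68732 − 0.6341)/0.02616 = 0.05322/0.02616 = 2.034.
Two-sided p-value ≈ 2·Φ(−2.034) = 0.0419.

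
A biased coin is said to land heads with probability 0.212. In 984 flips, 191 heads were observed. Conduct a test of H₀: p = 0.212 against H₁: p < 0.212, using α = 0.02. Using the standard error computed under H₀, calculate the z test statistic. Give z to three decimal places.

z = -1.373

p̂ = 191/984 ≈ 0.19411.
Under H₀, SE = √(0.212·0.788/984) = √(0.000169772) = 0.01303.
z = (0.19411 − 0.212)/0.01303 = -0.01789/0.01303 = -1.373.
p-value = P(Z < -1.373) ≈ 0.0848. With α = 0.02, fail to reject H₀.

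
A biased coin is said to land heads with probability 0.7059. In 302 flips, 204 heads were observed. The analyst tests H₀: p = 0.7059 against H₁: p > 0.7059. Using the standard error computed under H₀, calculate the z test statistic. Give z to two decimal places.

p̂ = 204/302 ≈ 0.6755.
Standard error under H₀: √(0.7059×0.2941/302) = 0.0262.
z = (0.6755 − 0.7059)/0.0262 = -0.0304/0.0262 = -1.16.
p-value = P(Z > -1.160) ≈ 0.8769.

z = -1.16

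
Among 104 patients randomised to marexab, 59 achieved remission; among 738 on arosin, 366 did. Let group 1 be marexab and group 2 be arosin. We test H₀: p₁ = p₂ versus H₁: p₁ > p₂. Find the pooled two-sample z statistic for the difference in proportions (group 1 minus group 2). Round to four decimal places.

z = 1.3629

p̂₁ = 59/104 ≈ 0.567308, p̂₂ = 366/738 ≈ 0.495935.
Pooled p̂ = (59+366)/(104+738) = 425/842 = 0.504751.
SE = √(p̂(1−p̂)(1/n₁+1/n₂)) = √(0.504751·0.495249·0.0109704) = √(0.00274235) = 0.052367.
z = (0.567308 − 0.495935)/0.052367 = 0.071373/0.052367 = 1.3629.
p-value = P(Z > 1.363) ≈ 0.0865.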